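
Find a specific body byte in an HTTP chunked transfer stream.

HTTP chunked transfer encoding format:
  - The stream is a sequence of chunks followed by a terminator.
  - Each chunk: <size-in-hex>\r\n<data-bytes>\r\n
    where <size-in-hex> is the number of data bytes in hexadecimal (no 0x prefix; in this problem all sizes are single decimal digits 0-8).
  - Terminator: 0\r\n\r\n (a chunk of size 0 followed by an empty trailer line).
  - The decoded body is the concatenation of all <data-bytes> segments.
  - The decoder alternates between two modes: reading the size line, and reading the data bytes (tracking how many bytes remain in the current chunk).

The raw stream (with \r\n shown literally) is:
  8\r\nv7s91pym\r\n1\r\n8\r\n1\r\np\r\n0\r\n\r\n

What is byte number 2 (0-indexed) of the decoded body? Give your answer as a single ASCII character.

Answer: s

Derivation:
Chunk 1: stream[0..1]='8' size=0x8=8, data at stream[3..11]='v7s91pym' -> body[0..8], body so far='v7s91pym'
Chunk 2: stream[13..14]='1' size=0x1=1, data at stream[16..17]='8' -> body[8..9], body so far='v7s91pym8'
Chunk 3: stream[19..20]='1' size=0x1=1, data at stream[22..23]='p' -> body[9..10], body so far='v7s91pym8p'
Chunk 4: stream[25..26]='0' size=0 (terminator). Final body='v7s91pym8p' (10 bytes)
Body byte 2 = 's'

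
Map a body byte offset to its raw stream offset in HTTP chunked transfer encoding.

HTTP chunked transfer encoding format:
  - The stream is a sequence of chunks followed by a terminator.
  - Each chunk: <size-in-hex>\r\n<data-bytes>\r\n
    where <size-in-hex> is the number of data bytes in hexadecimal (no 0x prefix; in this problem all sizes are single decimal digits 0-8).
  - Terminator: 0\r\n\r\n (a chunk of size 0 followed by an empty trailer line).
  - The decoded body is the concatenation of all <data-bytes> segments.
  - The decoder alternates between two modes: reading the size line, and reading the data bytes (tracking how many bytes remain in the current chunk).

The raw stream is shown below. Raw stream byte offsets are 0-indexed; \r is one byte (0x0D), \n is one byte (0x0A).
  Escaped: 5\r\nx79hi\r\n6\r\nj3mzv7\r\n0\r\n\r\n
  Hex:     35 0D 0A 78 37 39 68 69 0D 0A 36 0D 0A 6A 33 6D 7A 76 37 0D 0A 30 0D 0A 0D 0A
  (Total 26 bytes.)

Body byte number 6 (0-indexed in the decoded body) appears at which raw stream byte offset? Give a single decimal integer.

Answer: 14

Derivation:
Chunk 1: stream[0..1]='5' size=0x5=5, data at stream[3..8]='x79hi' -> body[0..5], body so far='x79hi'
Chunk 2: stream[10..11]='6' size=0x6=6, data at stream[13..19]='j3mzv7' -> body[5..11], body so far='x79hij3mzv7'
Chunk 3: stream[21..22]='0' size=0 (terminator). Final body='x79hij3mzv7' (11 bytes)
Body byte 6 at stream offset 14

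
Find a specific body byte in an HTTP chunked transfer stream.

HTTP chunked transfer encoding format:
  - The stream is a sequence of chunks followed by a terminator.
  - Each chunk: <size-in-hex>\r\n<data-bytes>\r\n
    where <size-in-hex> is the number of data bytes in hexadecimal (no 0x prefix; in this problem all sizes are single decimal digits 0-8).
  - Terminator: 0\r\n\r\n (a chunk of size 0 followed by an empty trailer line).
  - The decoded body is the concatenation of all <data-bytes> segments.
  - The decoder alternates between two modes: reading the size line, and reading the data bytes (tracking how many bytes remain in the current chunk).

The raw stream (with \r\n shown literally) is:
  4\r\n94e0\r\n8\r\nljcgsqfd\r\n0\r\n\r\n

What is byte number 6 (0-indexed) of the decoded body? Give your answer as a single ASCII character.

Answer: c

Derivation:
Chunk 1: stream[0..1]='4' size=0x4=4, data at stream[3..7]='94e0' -> body[0..4], body so far='94e0'
Chunk 2: stream[9..10]='8' size=0x8=8, data at stream[12..20]='ljcgsqfd' -> body[4..12], body so far='94e0ljcgsqfd'
Chunk 3: stream[22..23]='0' size=0 (terminator). Final body='94e0ljcgsqfd' (12 bytes)
Body byte 6 = 'c'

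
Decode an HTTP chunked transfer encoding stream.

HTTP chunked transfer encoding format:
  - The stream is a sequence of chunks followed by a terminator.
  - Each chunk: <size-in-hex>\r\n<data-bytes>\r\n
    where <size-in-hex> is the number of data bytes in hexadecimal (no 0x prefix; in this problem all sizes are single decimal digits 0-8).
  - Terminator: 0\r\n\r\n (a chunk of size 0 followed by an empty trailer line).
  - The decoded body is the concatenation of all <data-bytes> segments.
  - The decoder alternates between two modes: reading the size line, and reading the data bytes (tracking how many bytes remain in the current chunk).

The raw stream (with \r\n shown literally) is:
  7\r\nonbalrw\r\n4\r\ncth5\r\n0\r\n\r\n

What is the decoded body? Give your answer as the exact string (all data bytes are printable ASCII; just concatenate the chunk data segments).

Chunk 1: stream[0..1]='7' size=0x7=7, data at stream[3..10]='onbalrw' -> body[0..7], body so far='onbalrw'
Chunk 2: stream[12..13]='4' size=0x4=4, data at stream[15..19]='cth5' -> body[7..11], body so far='onbalrwcth5'
Chunk 3: stream[21..22]='0' size=0 (terminator). Final body='onbalrwcth5' (11 bytes)

Answer: onbalrwcth5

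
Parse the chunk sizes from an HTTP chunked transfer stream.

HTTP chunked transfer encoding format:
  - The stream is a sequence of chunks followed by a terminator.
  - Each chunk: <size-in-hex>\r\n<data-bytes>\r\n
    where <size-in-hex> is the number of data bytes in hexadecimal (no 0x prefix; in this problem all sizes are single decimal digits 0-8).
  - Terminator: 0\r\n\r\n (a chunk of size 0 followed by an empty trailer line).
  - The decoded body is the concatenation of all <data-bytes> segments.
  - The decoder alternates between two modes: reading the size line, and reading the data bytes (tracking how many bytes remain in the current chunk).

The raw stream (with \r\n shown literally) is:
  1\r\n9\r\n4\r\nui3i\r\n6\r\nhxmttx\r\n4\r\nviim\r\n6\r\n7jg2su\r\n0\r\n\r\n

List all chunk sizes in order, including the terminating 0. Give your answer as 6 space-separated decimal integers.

Answer: 1 4 6 4 6 0

Derivation:
Chunk 1: stream[0..1]='1' size=0x1=1, data at stream[3..4]='9' -> body[0..1], body so far='9'
Chunk 2: stream[6..7]='4' size=0x4=4, data at stream[9..13]='ui3i' -> body[1..5], body so far='9ui3i'
Chunk 3: stream[15..16]='6' size=0x6=6, data at stream[18..24]='hxmttx' -> body[5..11], body so far='9ui3ihxmttx'
Chunk 4: stream[26..27]='4' size=0x4=4, data at stream[29..33]='viim' -> body[11..15], body so far='9ui3ihxmttxviim'
Chunk 5: stream[35..36]='6' size=0x6=6, data at stream[38..44]='7jg2su' -> body[15..21], body so far='9ui3ihxmttxviim7jg2su'
Chunk 6: stream[46..47]='0' size=0 (terminator). Final body='9ui3ihxmttxviim7jg2su' (21 bytes)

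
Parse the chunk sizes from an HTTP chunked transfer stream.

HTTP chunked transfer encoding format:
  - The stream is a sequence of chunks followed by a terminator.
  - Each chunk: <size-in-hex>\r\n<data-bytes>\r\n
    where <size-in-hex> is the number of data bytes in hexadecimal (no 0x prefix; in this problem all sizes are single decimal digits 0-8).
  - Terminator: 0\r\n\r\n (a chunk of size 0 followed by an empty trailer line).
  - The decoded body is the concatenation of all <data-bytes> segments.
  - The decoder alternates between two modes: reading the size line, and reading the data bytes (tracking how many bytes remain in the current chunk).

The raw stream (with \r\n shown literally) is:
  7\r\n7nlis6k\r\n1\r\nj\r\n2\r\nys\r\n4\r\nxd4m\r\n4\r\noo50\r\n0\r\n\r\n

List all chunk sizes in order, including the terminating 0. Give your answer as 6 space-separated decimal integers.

Chunk 1: stream[0..1]='7' size=0x7=7, data at stream[3..10]='7nlis6k' -> body[0..7], body so far='7nlis6k'
Chunk 2: stream[12..13]='1' size=0x1=1, data at stream[15..16]='j' -> body[7..8], body so far='7nlis6kj'
Chunk 3: stream[18..19]='2' size=0x2=2, data at stream[21..23]='ys' -> body[8..10], body so far='7nlis6kjys'
Chunk 4: stream[25..26]='4' size=0x4=4, data at stream[28..32]='xd4m' -> body[10..14], body so far='7nlis6kjysxd4m'
Chunk 5: stream[34..35]='4' size=0x4=4, data at stream[37..41]='oo50' -> body[14..18], body so far='7nlis6kjysxd4moo50'
Chunk 6: stream[43..44]='0' size=0 (terminator). Final body='7nlis6kjysxd4moo50' (18 bytes)

Answer: 7 1 2 4 4 0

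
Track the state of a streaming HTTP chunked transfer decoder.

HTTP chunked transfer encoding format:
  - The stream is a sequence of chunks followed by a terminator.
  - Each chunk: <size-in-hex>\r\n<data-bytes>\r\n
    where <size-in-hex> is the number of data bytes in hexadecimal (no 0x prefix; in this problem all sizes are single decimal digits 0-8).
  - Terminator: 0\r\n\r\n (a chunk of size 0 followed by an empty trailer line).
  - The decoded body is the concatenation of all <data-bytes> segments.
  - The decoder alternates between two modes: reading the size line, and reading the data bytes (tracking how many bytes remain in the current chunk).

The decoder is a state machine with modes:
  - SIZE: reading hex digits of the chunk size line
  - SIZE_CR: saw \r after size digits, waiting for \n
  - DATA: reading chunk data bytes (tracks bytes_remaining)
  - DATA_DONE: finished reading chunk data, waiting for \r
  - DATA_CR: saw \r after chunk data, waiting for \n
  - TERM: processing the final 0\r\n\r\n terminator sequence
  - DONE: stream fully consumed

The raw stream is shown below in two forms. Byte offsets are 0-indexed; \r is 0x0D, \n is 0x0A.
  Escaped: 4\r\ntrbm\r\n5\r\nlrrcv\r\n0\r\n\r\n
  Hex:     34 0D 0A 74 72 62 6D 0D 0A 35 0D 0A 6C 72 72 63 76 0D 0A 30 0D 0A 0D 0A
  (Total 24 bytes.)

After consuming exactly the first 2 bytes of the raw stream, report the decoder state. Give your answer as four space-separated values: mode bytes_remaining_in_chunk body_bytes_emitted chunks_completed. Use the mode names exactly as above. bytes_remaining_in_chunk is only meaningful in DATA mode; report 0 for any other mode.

Answer: SIZE_CR 0 0 0

Derivation:
Byte 0 = '4': mode=SIZE remaining=0 emitted=0 chunks_done=0
Byte 1 = 0x0D: mode=SIZE_CR remaining=0 emitted=0 chunks_done=0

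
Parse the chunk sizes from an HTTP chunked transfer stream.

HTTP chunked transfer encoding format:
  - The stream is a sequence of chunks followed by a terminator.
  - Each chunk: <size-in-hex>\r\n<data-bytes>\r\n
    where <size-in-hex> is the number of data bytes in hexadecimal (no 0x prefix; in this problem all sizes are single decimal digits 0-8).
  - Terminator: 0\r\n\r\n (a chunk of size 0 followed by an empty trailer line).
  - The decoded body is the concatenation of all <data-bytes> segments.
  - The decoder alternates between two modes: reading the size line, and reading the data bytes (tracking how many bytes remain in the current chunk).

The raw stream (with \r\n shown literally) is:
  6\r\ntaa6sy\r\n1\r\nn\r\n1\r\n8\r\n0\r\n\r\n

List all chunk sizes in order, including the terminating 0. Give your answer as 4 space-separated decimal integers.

Answer: 6 1 1 0

Derivation:
Chunk 1: stream[0..1]='6' size=0x6=6, data at stream[3..9]='taa6sy' -> body[0..6], body so far='taa6sy'
Chunk 2: stream[11..12]='1' size=0x1=1, data at stream[14..15]='n' -> body[6..7], body so far='taa6syn'
Chunk 3: stream[17..18]='1' size=0x1=1, data at stream[20..21]='8' -> body[7..8], body so far='taa6syn8'
Chunk 4: stream[23..24]='0' size=0 (terminator). Final body='taa6syn8' (8 bytes)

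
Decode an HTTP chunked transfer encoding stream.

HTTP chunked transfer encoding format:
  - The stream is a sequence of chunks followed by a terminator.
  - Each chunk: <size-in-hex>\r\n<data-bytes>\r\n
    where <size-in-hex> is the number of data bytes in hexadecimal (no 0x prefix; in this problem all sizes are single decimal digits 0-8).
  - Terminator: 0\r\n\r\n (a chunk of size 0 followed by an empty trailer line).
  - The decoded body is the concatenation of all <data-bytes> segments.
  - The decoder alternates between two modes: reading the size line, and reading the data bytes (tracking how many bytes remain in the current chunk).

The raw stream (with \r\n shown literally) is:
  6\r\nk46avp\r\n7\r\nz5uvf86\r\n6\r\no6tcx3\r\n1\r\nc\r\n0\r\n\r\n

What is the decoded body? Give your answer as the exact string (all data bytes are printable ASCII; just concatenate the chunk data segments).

Chunk 1: stream[0..1]='6' size=0x6=6, data at stream[3..9]='k46avp' -> body[0..6], body so far='k46avp'
Chunk 2: stream[11..12]='7' size=0x7=7, data at stream[14..21]='z5uvf86' -> body[6..13], body so far='k46avpz5uvf86'
Chunk 3: stream[23..24]='6' size=0x6=6, data at stream[26..32]='o6tcx3' -> body[13..19], body so far='k46avpz5uvf86o6tcx3'
Chunk 4: stream[34..35]='1' size=0x1=1, data at stream[37..38]='c' -> body[19..20], body so far='k46avpz5uvf86o6tcx3c'
Chunk 5: stream[40..41]='0' size=0 (terminator). Final body='k46avpz5uvf86o6tcx3c' (20 bytes)

Answer: k46avpz5uvf86o6tcx3c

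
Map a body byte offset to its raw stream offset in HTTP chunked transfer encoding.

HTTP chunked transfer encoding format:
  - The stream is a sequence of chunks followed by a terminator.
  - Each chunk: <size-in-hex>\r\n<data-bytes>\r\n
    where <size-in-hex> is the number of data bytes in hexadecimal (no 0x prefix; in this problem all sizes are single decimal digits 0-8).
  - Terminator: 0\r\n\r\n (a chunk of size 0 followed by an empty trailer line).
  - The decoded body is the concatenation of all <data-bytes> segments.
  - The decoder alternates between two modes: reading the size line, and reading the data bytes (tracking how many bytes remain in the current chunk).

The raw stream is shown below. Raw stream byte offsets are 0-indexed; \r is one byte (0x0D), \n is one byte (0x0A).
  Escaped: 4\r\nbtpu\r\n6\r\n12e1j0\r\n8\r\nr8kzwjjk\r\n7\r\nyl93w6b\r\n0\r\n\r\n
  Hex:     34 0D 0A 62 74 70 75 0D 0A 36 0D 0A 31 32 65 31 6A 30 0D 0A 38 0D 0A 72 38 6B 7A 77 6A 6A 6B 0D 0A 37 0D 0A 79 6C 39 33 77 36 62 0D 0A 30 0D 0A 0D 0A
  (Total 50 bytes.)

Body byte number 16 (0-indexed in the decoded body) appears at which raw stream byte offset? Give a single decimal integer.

Chunk 1: stream[0..1]='4' size=0x4=4, data at stream[3..7]='btpu' -> body[0..4], body so far='btpu'
Chunk 2: stream[9..10]='6' size=0x6=6, data at stream[12..18]='12e1j0' -> body[4..10], body so far='btpu12e1j0'
Chunk 3: stream[20..21]='8' size=0x8=8, data at stream[23..31]='r8kzwjjk' -> body[10..18], body so far='btpu12e1j0r8kzwjjk'
Chunk 4: stream[33..34]='7' size=0x7=7, data at stream[36..43]='yl93w6b' -> body[18..25], body so far='btpu12e1j0r8kzwjjkyl93w6b'
Chunk 5: stream[45..46]='0' size=0 (terminator). Final body='btpu12e1j0r8kzwjjkyl93w6b' (25 bytes)
Body byte 16 at stream offset 29

Answer: 29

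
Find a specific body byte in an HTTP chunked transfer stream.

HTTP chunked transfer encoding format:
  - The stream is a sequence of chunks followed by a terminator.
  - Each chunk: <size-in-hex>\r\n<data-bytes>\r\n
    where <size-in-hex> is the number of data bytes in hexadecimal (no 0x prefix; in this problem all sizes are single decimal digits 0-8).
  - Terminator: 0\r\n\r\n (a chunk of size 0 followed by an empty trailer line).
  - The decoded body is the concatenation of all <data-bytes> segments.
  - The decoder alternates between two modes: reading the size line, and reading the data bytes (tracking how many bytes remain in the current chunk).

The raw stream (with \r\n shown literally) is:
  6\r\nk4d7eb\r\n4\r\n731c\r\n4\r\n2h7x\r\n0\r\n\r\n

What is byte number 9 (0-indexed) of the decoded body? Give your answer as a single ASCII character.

Answer: c

Derivation:
Chunk 1: stream[0..1]='6' size=0x6=6, data at stream[3..9]='k4d7eb' -> body[0..6], body so far='k4d7eb'
Chunk 2: stream[11..12]='4' size=0x4=4, data at stream[14..18]='731c' -> body[6..10], body so far='k4d7eb731c'
Chunk 3: stream[20..21]='4' size=0x4=4, data at stream[23..27]='2h7x' -> body[10..14], body so far='k4d7eb731c2h7x'
Chunk 4: stream[29..30]='0' size=0 (terminator). Final body='k4d7eb731c2h7x' (14 bytes)
Body byte 9 = 'c'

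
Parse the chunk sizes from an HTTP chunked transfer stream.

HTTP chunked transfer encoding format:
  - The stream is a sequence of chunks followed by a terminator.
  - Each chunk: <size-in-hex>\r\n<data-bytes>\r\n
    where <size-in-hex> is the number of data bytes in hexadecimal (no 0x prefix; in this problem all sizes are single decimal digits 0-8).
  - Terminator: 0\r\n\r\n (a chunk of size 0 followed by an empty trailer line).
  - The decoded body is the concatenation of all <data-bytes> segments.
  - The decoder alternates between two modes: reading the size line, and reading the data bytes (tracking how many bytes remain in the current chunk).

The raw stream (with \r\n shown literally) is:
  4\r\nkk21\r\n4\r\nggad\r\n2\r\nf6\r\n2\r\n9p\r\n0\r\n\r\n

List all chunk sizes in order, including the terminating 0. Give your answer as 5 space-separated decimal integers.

Answer: 4 4 2 2 0

Derivation:
Chunk 1: stream[0..1]='4' size=0x4=4, data at stream[3..7]='kk21' -> body[0..4], body so far='kk21'
Chunk 2: stream[9..10]='4' size=0x4=4, data at stream[12..16]='ggad' -> body[4..8], body so far='kk21ggad'
Chunk 3: stream[18..19]='2' size=0x2=2, data at stream[21..23]='f6' -> body[8..10], body so far='kk21ggadf6'
Chunk 4: stream[25..26]='2' size=0x2=2, data at stream[28..30]='9p' -> body[10..12], body so far='kk21ggadf69p'
Chunk 5: stream[32..33]='0' size=0 (terminator). Final body='kk21ggadf69p' (12 bytes)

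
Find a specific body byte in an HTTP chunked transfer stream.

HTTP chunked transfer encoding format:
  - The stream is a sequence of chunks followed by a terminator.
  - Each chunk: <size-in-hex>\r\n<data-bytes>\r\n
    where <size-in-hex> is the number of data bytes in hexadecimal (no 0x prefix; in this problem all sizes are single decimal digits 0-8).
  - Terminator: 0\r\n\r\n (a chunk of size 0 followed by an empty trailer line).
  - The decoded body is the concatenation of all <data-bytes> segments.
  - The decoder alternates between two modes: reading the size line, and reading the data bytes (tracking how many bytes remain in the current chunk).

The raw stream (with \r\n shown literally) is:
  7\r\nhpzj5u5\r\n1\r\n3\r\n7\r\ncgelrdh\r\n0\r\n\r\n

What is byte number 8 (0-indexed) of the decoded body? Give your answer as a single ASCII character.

Answer: c

Derivation:
Chunk 1: stream[0..1]='7' size=0x7=7, data at stream[3..10]='hpzj5u5' -> body[0..7], body so far='hpzj5u5'
Chunk 2: stream[12..13]='1' size=0x1=1, data at stream[15..16]='3' -> body[7..8], body so far='hpzj5u53'
Chunk 3: stream[18..19]='7' size=0x7=7, data at stream[21..28]='cgelrdh' -> body[8..15], body so far='hpzj5u53cgelrdh'
Chunk 4: stream[30..31]='0' size=0 (terminator). Final body='hpzj5u53cgelrdh' (15 bytes)
Body byte 8 = 'c'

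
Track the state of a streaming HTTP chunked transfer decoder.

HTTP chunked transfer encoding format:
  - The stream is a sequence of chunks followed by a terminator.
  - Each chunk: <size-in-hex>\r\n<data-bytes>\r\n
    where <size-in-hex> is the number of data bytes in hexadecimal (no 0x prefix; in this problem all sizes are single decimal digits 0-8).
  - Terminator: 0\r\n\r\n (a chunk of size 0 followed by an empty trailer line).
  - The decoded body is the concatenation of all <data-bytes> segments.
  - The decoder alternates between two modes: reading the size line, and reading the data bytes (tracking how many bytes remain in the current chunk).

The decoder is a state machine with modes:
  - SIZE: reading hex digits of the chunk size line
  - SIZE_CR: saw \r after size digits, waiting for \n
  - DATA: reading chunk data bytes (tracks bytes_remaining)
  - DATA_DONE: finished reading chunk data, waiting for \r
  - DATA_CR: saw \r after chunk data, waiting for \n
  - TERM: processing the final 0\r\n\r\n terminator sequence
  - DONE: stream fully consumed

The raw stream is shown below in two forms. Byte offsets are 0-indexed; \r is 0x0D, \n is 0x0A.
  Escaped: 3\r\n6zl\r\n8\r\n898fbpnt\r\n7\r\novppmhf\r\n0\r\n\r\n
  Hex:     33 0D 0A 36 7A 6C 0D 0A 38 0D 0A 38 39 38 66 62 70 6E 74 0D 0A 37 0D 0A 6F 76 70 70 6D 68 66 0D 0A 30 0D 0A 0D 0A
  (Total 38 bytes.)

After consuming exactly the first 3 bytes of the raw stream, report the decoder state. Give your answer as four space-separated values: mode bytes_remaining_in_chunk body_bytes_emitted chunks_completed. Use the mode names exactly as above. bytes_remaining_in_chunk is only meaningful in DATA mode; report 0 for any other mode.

Byte 0 = '3': mode=SIZE remaining=0 emitted=0 chunks_done=0
Byte 1 = 0x0D: mode=SIZE_CR remaining=0 emitted=0 chunks_done=0
Byte 2 = 0x0A: mode=DATA remaining=3 emitted=0 chunks_done=0

Answer: DATA 3 0 0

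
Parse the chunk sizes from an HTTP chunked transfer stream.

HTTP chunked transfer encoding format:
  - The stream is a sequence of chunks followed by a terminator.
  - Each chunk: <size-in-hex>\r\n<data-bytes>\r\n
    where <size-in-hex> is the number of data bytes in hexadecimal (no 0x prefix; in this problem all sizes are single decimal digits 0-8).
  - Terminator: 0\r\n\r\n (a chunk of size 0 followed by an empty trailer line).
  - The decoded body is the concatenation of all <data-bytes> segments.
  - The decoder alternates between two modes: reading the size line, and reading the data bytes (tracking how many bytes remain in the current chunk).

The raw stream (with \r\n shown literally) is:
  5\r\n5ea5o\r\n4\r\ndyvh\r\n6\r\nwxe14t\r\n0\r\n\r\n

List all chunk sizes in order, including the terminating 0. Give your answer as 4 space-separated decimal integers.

Chunk 1: stream[0..1]='5' size=0x5=5, data at stream[3..8]='5ea5o' -> body[0..5], body so far='5ea5o'
Chunk 2: stream[10..11]='4' size=0x4=4, data at stream[13..17]='dyvh' -> body[5..9], body so far='5ea5odyvh'
Chunk 3: stream[19..20]='6' size=0x6=6, data at stream[22..28]='wxe14t' -> body[9..15], body so far='5ea5odyvhwxe14t'
Chunk 4: stream[30..31]='0' size=0 (terminator). Final body='5ea5odyvhwxe14t' (15 bytes)

Answer: 5 4 6 0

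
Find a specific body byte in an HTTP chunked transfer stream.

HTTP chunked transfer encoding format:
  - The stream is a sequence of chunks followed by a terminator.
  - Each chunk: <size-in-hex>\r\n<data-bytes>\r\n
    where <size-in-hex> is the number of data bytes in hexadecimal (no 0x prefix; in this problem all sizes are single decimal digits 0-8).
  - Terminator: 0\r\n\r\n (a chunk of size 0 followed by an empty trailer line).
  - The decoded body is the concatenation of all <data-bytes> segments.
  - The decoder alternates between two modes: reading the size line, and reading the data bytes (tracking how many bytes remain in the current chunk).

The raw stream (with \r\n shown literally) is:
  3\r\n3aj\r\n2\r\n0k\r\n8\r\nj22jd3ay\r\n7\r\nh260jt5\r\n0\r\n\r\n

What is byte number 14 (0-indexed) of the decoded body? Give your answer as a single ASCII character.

Answer: 2

Derivation:
Chunk 1: stream[0..1]='3' size=0x3=3, data at stream[3..6]='3aj' -> body[0..3], body so far='3aj'
Chunk 2: stream[8..9]='2' size=0x2=2, data at stream[11..13]='0k' -> body[3..5], body so far='3aj0k'
Chunk 3: stream[15..16]='8' size=0x8=8, data at stream[18..26]='j22jd3ay' -> body[5..13], body so far='3aj0kj22jd3ay'
Chunk 4: stream[28..29]='7' size=0x7=7, data at stream[31..38]='h260jt5' -> body[13..20], body so far='3aj0kj22jd3ayh260jt5'
Chunk 5: stream[40..41]='0' size=0 (terminator). Final body='3aj0kj22jd3ayh260jt5' (20 bytes)
Body byte 14 = '2'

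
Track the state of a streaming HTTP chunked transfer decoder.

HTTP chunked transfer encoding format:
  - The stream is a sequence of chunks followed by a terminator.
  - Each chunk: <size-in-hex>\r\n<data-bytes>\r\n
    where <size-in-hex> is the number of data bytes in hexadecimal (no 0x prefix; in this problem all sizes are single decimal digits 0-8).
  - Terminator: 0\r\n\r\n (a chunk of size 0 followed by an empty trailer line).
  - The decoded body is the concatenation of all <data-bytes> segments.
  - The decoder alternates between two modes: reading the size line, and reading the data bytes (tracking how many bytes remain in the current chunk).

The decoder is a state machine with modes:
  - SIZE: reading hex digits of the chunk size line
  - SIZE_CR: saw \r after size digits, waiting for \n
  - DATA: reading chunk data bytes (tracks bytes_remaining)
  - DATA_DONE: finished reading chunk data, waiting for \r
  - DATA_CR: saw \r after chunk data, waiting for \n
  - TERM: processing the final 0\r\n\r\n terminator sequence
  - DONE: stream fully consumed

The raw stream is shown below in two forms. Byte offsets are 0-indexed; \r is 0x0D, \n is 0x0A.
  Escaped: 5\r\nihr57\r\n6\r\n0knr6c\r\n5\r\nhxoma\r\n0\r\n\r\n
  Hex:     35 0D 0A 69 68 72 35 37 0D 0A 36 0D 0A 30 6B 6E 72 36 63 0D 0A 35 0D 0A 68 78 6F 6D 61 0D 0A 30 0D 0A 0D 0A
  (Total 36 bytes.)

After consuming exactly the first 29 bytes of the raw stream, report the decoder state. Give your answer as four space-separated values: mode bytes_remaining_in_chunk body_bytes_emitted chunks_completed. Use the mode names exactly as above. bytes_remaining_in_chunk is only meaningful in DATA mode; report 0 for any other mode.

Byte 0 = '5': mode=SIZE remaining=0 emitted=0 chunks_done=0
Byte 1 = 0x0D: mode=SIZE_CR remaining=0 emitted=0 chunks_done=0
Byte 2 = 0x0A: mode=DATA remaining=5 emitted=0 chunks_done=0
Byte 3 = 'i': mode=DATA remaining=4 emitted=1 chunks_done=0
Byte 4 = 'h': mode=DATA remaining=3 emitted=2 chunks_done=0
Byte 5 = 'r': mode=DATA remaining=2 emitted=3 chunks_done=0
Byte 6 = '5': mode=DATA remaining=1 emitted=4 chunks_done=0
Byte 7 = '7': mode=DATA_DONE remaining=0 emitted=5 chunks_done=0
Byte 8 = 0x0D: mode=DATA_CR remaining=0 emitted=5 chunks_done=0
Byte 9 = 0x0A: mode=SIZE remaining=0 emitted=5 chunks_done=1
Byte 10 = '6': mode=SIZE remaining=0 emitted=5 chunks_done=1
Byte 11 = 0x0D: mode=SIZE_CR remaining=0 emitted=5 chunks_done=1
Byte 12 = 0x0A: mode=DATA remaining=6 emitted=5 chunks_done=1
Byte 13 = '0': mode=DATA remaining=5 emitted=6 chunks_done=1
Byte 14 = 'k': mode=DATA remaining=4 emitted=7 chunks_done=1
Byte 15 = 'n': mode=DATA remaining=3 emitted=8 chunks_done=1
Byte 16 = 'r': mode=DATA remaining=2 emitted=9 chunks_done=1
Byte 17 = '6': mode=DATA remaining=1 emitted=10 chunks_done=1
Byte 18 = 'c': mode=DATA_DONE remaining=0 emitted=11 chunks_done=1
Byte 19 = 0x0D: mode=DATA_CR remaining=0 emitted=11 chunks_done=1
Byte 20 = 0x0A: mode=SIZE remaining=0 emitted=11 chunks_done=2
Byte 21 = '5': mode=SIZE remaining=0 emitted=11 chunks_done=2
Byte 22 = 0x0D: mode=SIZE_CR remaining=0 emitted=11 chunks_done=2
Byte 23 = 0x0A: mode=DATA remaining=5 emitted=11 chunks_done=2
Byte 24 = 'h': mode=DATA remaining=4 emitted=12 chunks_done=2
Byte 25 = 'x': mode=DATA remaining=3 emitted=13 chunks_done=2
Byte 26 = 'o': mode=DATA remaining=2 emitted=14 chunks_done=2
Byte 27 = 'm': mode=DATA remaining=1 emitted=15 chunks_done=2
Byte 28 = 'a': mode=DATA_DONE remaining=0 emitted=16 chunks_done=2

Answer: DATA_DONE 0 16 2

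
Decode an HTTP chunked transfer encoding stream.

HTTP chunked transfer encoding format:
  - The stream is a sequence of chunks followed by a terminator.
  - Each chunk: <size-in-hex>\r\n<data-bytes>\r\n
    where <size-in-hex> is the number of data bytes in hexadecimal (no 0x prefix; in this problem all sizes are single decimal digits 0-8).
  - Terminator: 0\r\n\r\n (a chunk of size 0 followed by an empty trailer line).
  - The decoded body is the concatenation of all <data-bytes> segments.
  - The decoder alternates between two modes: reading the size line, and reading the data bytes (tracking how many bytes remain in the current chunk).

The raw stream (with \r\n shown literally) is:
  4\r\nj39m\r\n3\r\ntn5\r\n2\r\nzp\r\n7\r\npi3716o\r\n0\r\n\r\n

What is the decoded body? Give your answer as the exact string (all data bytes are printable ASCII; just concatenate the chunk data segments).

Answer: j39mtn5zppi3716o

Derivation:
Chunk 1: stream[0..1]='4' size=0x4=4, data at stream[3..7]='j39m' -> body[0..4], body so far='j39m'
Chunk 2: stream[9..10]='3' size=0x3=3, data at stream[12..15]='tn5' -> body[4..7], body so far='j39mtn5'
Chunk 3: stream[17..18]='2' size=0x2=2, data at stream[20..22]='zp' -> body[7..9], body so far='j39mtn5zp'
Chunk 4: stream[24..25]='7' size=0x7=7, data at stream[27..34]='pi3716o' -> body[9..16], body so far='j39mtn5zppi3716o'
Chunk 5: stream[36..37]='0' size=0 (terminator). Final body='j39mtn5zppi3716o' (16 bytes)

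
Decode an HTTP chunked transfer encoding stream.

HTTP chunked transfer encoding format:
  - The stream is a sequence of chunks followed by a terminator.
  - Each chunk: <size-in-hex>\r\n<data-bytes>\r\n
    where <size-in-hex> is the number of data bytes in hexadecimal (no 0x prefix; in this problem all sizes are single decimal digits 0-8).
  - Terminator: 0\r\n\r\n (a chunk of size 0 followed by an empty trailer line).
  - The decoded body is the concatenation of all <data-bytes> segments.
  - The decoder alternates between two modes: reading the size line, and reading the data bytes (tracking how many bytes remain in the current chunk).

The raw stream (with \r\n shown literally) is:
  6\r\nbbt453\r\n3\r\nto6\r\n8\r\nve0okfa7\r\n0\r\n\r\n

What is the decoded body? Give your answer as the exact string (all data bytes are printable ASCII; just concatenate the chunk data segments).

Answer: bbt453to6ve0okfa7

Derivation:
Chunk 1: stream[0..1]='6' size=0x6=6, data at stream[3..9]='bbt453' -> body[0..6], body so far='bbt453'
Chunk 2: stream[11..12]='3' size=0x3=3, data at stream[14..17]='to6' -> body[6..9], body so far='bbt453to6'
Chunk 3: stream[19..20]='8' size=0x8=8, data at stream[22..30]='ve0okfa7' -> body[9..17], body so far='bbt453to6ve0okfa7'
Chunk 4: stream[32..33]='0' size=0 (terminator). Final body='bbt453to6ve0okfa7' (17 bytes)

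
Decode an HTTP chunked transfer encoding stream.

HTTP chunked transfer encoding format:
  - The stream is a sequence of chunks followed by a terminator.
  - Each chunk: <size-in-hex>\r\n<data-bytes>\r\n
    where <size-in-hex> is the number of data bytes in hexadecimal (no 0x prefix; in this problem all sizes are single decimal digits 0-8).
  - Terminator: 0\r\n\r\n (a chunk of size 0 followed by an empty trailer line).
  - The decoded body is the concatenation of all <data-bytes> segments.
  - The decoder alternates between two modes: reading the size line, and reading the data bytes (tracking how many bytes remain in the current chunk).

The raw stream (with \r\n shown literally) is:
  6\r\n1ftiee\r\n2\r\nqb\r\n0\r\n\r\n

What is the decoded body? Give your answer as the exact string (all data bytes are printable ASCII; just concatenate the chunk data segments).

Chunk 1: stream[0..1]='6' size=0x6=6, data at stream[3..9]='1ftiee' -> body[0..6], body so far='1ftiee'
Chunk 2: stream[11..12]='2' size=0x2=2, data at stream[14..16]='qb' -> body[6..8], body so far='1ftieeqb'
Chunk 3: stream[18..19]='0' size=0 (terminator). Final body='1ftieeqb' (8 bytes)

Answer: 1ftieeqb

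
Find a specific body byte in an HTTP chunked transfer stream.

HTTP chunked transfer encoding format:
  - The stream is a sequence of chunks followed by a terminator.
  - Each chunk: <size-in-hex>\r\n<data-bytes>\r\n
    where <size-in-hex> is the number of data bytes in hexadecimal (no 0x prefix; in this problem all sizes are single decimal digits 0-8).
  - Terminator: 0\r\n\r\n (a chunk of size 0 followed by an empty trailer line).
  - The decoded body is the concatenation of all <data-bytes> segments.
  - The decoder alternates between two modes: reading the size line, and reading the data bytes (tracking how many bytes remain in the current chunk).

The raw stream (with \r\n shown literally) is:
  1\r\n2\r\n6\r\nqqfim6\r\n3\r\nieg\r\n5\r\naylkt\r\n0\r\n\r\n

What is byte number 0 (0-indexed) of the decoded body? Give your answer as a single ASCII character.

Answer: 2

Derivation:
Chunk 1: stream[0..1]='1' size=0x1=1, data at stream[3..4]='2' -> body[0..1], body so far='2'
Chunk 2: stream[6..7]='6' size=0x6=6, data at stream[9..15]='qqfim6' -> body[1..7], body so far='2qqfim6'
Chunk 3: stream[17..18]='3' size=0x3=3, data at stream[20..23]='ieg' -> body[7..10], body so far='2qqfim6ieg'
Chunk 4: stream[25..26]='5' size=0x5=5, data at stream[28..33]='aylkt' -> body[10..15], body so far='2qqfim6iegaylkt'
Chunk 5: stream[35..36]='0' size=0 (terminator). Final body='2qqfim6iegaylkt' (15 bytes)
Body byte 0 = '2'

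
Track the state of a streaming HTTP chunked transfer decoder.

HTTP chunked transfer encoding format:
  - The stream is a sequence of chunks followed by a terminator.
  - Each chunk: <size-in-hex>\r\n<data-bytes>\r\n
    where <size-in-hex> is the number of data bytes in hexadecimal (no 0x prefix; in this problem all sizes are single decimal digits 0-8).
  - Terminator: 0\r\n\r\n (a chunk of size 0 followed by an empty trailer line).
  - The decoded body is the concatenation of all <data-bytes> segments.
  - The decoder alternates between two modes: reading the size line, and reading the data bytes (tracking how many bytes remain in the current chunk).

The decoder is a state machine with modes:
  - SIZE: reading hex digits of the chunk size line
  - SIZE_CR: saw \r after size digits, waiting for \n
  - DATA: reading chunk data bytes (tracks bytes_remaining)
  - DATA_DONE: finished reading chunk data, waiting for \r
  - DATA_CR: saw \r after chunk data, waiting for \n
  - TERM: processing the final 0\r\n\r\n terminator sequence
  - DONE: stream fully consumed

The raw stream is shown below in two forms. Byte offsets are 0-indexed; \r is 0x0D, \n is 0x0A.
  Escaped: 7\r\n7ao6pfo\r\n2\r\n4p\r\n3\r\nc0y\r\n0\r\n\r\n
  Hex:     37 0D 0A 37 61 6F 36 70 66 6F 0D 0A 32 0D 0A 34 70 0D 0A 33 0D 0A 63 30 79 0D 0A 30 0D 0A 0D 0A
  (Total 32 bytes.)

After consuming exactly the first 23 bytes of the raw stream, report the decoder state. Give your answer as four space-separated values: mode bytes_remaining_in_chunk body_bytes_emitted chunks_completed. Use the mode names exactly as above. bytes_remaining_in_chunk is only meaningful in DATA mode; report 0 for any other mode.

Answer: DATA 2 10 2

Derivation:
Byte 0 = '7': mode=SIZE remaining=0 emitted=0 chunks_done=0
Byte 1 = 0x0D: mode=SIZE_CR remaining=0 emitted=0 chunks_done=0
Byte 2 = 0x0A: mode=DATA remaining=7 emitted=0 chunks_done=0
Byte 3 = '7': mode=DATA remaining=6 emitted=1 chunks_done=0
Byte 4 = 'a': mode=DATA remaining=5 emitted=2 chunks_done=0
Byte 5 = 'o': mode=DATA remaining=4 emitted=3 chunks_done=0
Byte 6 = '6': mode=DATA remaining=3 emitted=4 chunks_done=0
Byte 7 = 'p': mode=DATA remaining=2 emitted=5 chunks_done=0
Byte 8 = 'f': mode=DATA remaining=1 emitted=6 chunks_done=0
Byte 9 = 'o': mode=DATA_DONE remaining=0 emitted=7 chunks_done=0
Byte 10 = 0x0D: mode=DATA_CR remaining=0 emitted=7 chunks_done=0
Byte 11 = 0x0A: mode=SIZE remaining=0 emitted=7 chunks_done=1
Byte 12 = '2': mode=SIZE remaining=0 emitted=7 chunks_done=1
Byte 13 = 0x0D: mode=SIZE_CR remaining=0 emitted=7 chunks_done=1
Byte 14 = 0x0A: mode=DATA remaining=2 emitted=7 chunks_done=1
Byte 15 = '4': mode=DATA remaining=1 emitted=8 chunks_done=1
Byte 16 = 'p': mode=DATA_DONE remaining=0 emitted=9 chunks_done=1
Byte 17 = 0x0D: mode=DATA_CR remaining=0 emitted=9 chunks_done=1
Byte 18 = 0x0A: mode=SIZE remaining=0 emitted=9 chunks_done=2
Byte 19 = '3': mode=SIZE remaining=0 emitted=9 chunks_done=2
Byte 20 = 0x0D: mode=SIZE_CR remaining=0 emitted=9 chunks_done=2
Byte 21 = 0x0A: mode=DATA remaining=3 emitted=9 chunks_done=2
Byte 22 = 'c': mode=DATA remaining=2 emitted=10 chunks_done=2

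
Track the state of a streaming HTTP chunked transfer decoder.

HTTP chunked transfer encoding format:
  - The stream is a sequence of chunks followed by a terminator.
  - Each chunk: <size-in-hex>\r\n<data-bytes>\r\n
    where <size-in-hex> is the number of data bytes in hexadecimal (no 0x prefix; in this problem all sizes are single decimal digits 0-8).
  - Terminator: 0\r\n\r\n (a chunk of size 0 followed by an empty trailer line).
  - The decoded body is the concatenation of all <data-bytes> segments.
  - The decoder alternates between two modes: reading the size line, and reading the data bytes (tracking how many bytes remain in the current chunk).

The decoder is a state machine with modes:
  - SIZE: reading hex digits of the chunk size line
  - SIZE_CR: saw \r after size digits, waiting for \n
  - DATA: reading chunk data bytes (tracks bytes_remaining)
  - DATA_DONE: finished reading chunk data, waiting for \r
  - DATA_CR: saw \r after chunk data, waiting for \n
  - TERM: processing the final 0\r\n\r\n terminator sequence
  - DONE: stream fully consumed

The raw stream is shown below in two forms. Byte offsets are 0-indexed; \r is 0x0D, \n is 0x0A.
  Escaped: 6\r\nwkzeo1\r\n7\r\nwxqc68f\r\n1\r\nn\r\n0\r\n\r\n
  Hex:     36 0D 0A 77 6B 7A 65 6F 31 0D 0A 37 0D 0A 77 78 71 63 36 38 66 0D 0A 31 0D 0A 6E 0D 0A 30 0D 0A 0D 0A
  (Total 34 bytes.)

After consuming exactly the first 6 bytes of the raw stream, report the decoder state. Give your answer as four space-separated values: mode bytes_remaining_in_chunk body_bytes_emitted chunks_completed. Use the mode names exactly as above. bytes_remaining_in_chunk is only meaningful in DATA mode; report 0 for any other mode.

Answer: DATA 3 3 0

Derivation:
Byte 0 = '6': mode=SIZE remaining=0 emitted=0 chunks_done=0
Byte 1 = 0x0D: mode=SIZE_CR remaining=0 emitted=0 chunks_done=0
Byte 2 = 0x0A: mode=DATA remaining=6 emitted=0 chunks_done=0
Byte 3 = 'w': mode=DATA remaining=5 emitted=1 chunks_done=0
Byte 4 = 'k': mode=DATA remaining=4 emitted=2 chunks_done=0
Byte 5 = 'z': mode=DATA remaining=3 emitted=3 chunks_done=0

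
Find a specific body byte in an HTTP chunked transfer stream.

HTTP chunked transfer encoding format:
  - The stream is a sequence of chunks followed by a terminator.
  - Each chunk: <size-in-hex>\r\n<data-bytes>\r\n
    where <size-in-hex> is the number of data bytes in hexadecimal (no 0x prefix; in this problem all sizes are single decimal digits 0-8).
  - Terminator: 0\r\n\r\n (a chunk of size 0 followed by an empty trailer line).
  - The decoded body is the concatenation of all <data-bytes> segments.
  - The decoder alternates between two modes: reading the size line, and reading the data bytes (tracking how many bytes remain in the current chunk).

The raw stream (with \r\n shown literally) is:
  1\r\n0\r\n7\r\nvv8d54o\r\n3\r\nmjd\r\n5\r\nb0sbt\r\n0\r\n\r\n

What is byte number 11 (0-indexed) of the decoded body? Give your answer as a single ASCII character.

Answer: b

Derivation:
Chunk 1: stream[0..1]='1' size=0x1=1, data at stream[3..4]='0' -> body[0..1], body so far='0'
Chunk 2: stream[6..7]='7' size=0x7=7, data at stream[9..16]='vv8d54o' -> body[1..8], body so far='0vv8d54o'
Chunk 3: stream[18..19]='3' size=0x3=3, data at stream[21..24]='mjd' -> body[8..11], body so far='0vv8d54omjd'
Chunk 4: stream[26..27]='5' size=0x5=5, data at stream[29..34]='b0sbt' -> body[11..16], body so far='0vv8d54omjdb0sbt'
Chunk 5: stream[36..37]='0' size=0 (terminator). Final body='0vv8d54omjdb0sbt' (16 bytes)
Body byte 11 = 'b'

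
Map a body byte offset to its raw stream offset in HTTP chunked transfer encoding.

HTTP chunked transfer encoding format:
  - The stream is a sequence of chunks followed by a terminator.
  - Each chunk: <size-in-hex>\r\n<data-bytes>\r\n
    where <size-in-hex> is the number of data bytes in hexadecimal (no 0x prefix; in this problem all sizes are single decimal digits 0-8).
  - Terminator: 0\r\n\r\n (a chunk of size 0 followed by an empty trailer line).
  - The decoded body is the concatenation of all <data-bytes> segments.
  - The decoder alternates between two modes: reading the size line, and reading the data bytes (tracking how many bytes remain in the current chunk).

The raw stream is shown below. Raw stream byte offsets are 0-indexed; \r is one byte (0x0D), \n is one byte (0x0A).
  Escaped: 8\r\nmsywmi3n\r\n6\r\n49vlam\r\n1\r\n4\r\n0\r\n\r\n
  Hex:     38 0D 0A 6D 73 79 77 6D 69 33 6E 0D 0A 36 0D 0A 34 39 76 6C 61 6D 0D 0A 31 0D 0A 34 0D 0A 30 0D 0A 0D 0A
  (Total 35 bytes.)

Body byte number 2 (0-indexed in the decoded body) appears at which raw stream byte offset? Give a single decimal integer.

Chunk 1: stream[0..1]='8' size=0x8=8, data at stream[3..11]='msywmi3n' -> body[0..8], body so far='msywmi3n'
Chunk 2: stream[13..14]='6' size=0x6=6, data at stream[16..22]='49vlam' -> body[8..14], body so far='msywmi3n49vlam'
Chunk 3: stream[24..25]='1' size=0x1=1, data at stream[27..28]='4' -> body[14..15], body so far='msywmi3n49vlam4'
Chunk 4: stream[30..31]='0' size=0 (terminator). Final body='msywmi3n49vlam4' (15 bytes)
Body byte 2 at stream offset 5

Answer: 5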